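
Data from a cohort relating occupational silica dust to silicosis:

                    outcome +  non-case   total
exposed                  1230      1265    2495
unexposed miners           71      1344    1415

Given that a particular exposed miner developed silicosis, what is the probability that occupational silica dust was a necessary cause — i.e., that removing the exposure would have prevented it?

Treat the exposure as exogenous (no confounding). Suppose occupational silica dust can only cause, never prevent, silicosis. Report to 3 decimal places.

p₁ = P(outcome | exposed) = 1230/2495 = 0.49299
p₀ = P(outcome | unexposed) = 71/1415 = 0.050177
Under exogeneity and monotonicity, PN = (p₁ − p₀)/p₁.
PN = (0.49299 − 0.050177) / 0.49299 ≈ 0.8982

PN ≈ 0.898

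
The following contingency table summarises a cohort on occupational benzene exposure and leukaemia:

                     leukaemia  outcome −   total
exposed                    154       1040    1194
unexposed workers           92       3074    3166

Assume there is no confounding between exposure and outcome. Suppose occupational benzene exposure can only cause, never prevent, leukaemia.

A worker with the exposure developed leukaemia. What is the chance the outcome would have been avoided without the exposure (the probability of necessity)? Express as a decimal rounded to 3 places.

PN ≈ 0.775

p₁ = P(outcome | exposed) = 154/1194 = 0.12898
p₀ = P(outcome | unexposed) = 92/3166 = 0.029059
Under exogeneity and monotonicity, PN = (p₁ − p₀) / p₁.
PN = (0.12898 − 0.029059) / 0.12898 = 0.099919 / 0.12898 ≈ 0.7747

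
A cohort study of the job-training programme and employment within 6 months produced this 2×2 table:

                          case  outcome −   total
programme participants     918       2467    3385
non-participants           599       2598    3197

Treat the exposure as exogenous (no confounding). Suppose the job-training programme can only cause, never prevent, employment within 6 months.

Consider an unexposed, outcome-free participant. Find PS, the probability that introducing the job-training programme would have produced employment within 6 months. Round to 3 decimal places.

PS ≈ 0.103

p₁ = P(outcome | exposed) = 918/3385 = 0.2712
p₀ = P(outcome | unexposed) = 599/3197 = 0.18736
Under exogeneity and monotonicity, PS = (p₁ − p₀)/(1 − p₀).
PS = (0.2712 − 0.18736) / 0.81264 ≈ 0.1032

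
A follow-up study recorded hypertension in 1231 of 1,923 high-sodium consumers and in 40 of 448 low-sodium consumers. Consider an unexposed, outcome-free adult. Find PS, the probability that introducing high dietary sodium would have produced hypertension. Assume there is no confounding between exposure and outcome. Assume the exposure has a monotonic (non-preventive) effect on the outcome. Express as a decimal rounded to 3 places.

PS ≈ 0.605

p₁ = P(outcome | exposed) = 1231/1923 = 0.64015
p₀ = P(outcome | unexposed) = 40/448 = 0.089286
Under exogeneity and monotonicity, PS = (p₁ − p₀) / (1 − p₀).
PS = (0.64015 − 0.089286) / (1 − 0.089286) = 0.55086 / 0.91071 ≈ 0.6049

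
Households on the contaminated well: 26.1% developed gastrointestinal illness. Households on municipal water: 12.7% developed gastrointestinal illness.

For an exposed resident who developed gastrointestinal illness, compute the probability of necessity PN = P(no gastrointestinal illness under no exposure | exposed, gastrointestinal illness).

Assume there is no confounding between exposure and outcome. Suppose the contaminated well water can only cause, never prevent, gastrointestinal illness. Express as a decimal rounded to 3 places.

PN ≈ 0.513

p₁ = 0.261, p₀ = 0.127.
Under exogeneity and monotonicity, PN = (p₁ − p₀) / p₁.
PN = (0.261 − 0.127) / 0.261 = 0.134 / 0.261 ≈ 0.5134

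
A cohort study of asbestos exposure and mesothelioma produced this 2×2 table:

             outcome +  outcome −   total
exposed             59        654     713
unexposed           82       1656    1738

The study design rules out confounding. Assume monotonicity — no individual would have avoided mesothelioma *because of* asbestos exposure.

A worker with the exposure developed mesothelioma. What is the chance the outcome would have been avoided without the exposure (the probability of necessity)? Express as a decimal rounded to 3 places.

p₁ = P(outcome | exposed) = 59/713 = 0.082749
p₀ = P(outcome | unexposed) = 82/1738 = 0.047181
Under exogeneity and monotonicity, PN = (p₁ − p₀)/p₁.
PN = (0.082749 − 0.047181) / 0.082749 ≈ 0.4298

PN ≈ 0.430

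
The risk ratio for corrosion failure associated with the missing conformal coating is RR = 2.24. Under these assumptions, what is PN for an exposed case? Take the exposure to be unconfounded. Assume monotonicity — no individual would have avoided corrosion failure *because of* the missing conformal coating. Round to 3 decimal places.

PN ≈ 0.554

Under exogeneity and monotonicity, PN = (RR − 1) / RR = 1 − 1/RR.
PN = (2.24 − 1) / 2.24 = 1.24 / 2.24 ≈ 0.5536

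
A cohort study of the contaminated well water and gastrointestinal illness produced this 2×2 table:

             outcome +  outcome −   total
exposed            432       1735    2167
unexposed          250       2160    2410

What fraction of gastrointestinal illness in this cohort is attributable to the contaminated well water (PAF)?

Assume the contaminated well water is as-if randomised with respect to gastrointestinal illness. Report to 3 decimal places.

PAF ≈ 0.304

p₁ = P(outcome | exposed) = 432/2167 = 0.19935
p₀ = P(outcome | unexposed) = 250/2410 = 0.10373
Exposure prevalence π = 2167/4577 = 0.47345; overall risk P(Y=1) = 0.14901.
Under exogeneity, PAF = [P(Y=1) − p₀]/P(Y=1).
PAF = (0.14901 − 0.10373) / 0.14901 ≈ 0.3038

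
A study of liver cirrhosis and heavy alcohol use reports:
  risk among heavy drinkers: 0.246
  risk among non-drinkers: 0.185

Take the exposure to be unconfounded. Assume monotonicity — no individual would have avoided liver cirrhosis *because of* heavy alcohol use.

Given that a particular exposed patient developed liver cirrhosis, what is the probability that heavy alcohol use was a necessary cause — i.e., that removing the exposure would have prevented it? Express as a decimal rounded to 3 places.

PN ≈ 0.248

Let p₁ = 0.246, p₀ = 0.185.
Under exogeneity and monotonicity, PN = (p₁ − p₀) / p₁.
PN = (0.246 − 0.185) / 0.246 = 0.061 / 0.246 ≈ 0.2480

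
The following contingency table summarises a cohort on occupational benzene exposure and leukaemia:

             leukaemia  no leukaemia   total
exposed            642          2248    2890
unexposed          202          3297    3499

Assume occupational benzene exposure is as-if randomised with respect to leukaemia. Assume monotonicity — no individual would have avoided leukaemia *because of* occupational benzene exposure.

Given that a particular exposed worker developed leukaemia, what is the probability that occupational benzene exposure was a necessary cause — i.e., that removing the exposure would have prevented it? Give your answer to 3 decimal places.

PN ≈ 0.740

p₁ = P(outcome | exposed) = 642/2890 = 0.22215
p₀ = P(outcome | unexposed) = 202/3499 = 0.057731
Under exogeneity and monotonicity, PN = (p₁ − p₀)/p₁.
PN = (0.22215 − 0.057731) / 0.22215 ≈ 0.7401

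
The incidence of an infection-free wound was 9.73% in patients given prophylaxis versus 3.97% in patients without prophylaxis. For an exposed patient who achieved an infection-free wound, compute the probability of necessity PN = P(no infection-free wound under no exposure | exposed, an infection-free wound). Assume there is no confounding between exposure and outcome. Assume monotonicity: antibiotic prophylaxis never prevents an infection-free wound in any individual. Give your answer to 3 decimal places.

PN ≈ 0.592

p₁ = 0.0973, p₀ = 0.0397.
Under exogeneity and monotonicity, PN = (p₁ − p₀) / p₁.
PN = (0.0973 − 0.0397) / 0.0973 = 0.0576 / 0.0973 ≈ 0.5920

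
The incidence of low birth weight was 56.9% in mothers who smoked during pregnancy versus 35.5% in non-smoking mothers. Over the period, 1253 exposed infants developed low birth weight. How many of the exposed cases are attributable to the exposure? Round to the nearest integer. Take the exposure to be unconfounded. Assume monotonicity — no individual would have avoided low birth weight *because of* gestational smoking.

about 471 cases

p₁ = 0.569, p₀ = 0.355.
PN = (p₁ − p₀)/p₁ = (0.569 − 0.355) / 0.569 ≈ 0.37610.
Attributable cases ≈ PN × (exposed cases) = 0.37610 × 1253 ≈ 471.25.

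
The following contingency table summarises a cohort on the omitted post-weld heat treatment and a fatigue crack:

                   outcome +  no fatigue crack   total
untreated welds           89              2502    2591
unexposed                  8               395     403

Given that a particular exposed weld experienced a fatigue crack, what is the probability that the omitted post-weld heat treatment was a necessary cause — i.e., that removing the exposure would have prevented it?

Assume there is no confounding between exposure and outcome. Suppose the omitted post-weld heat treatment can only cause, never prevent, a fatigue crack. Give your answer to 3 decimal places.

PN ≈ 0.422

p₁ = P(outcome | exposed) = 89/2591 = 0.03435
p₀ = P(outcome | unexposed) = 8/403 = 0.019851
Under exogeneity and monotonicity, PN = (p₁ − p₀) / p₁.
PN = (0.03435 − 0.019851) / 0.03435 = 0.014499 / 0.03435 ≈ 0.4221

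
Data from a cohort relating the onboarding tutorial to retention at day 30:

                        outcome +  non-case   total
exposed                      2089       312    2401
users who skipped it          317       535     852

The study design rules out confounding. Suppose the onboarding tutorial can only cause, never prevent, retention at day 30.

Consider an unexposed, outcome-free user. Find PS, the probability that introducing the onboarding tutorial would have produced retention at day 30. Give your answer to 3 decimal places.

p₁ = P(outcome | exposed) = 2089/2401 = 0.87005
p₀ = P(outcome | unexposed) = 317/852 = 0.37207
Under exogeneity and monotonicity, PS = (p₁ − p₀)/(1 − p₀).
PS = (0.87005 − 0.37207) / 0.62793 ≈ 0.7931

PS ≈ 0.793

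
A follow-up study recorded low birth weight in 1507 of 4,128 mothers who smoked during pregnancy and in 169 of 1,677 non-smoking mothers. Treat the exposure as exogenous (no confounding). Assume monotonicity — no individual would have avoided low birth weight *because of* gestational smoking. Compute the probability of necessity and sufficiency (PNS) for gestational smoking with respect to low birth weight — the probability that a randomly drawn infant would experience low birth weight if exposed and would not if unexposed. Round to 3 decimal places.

p₁ = P(outcome | exposed) = 1507/4128 = 0.36507
p₀ = P(outcome | unexposed) = 169/1677 = 0.10078
Under exogeneity and monotonicity, PNS = p₁ − p₀.
PNS = 0.36507 − 0.10078 = 0.26429

PNS ≈ 0.264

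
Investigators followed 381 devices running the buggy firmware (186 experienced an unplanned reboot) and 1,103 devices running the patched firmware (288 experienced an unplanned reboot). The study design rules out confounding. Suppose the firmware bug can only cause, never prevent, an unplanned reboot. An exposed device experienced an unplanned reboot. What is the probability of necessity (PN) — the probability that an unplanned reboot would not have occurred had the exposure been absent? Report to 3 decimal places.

PN ≈ 0.465

p₁ = P(outcome | exposed) = 186/381 = 0.48819
p₀ = P(outcome | unexposed) = 288/1103 = 0.26111
Under exogeneity and monotonicity, PN = (p₁ − p₀) / p₁.
PN = (0.48819 − 0.26111) / 0.48819 = 0.22708 / 0.48819 ≈ 0.4652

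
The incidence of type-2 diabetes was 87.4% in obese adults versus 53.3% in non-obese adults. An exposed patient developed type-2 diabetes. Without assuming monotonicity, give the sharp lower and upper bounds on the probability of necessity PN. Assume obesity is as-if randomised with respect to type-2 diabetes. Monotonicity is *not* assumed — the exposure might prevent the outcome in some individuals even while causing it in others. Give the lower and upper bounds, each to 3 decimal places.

p₁ = 0.874, p₀ = 0.533.
Under exogeneity alone the bounds on PN are max{0,(p₁−p₀)/p₁} ≤ PN ≤ min{1,(1−p₀)/p₁}.
  lower = (p₁ − p₀)/p₁ = 0.341 / 0.874 ≈ 0.3902
  upper = min{1, (1 − p₀)/p₁} = 0.467 / 0.874 ≈ 0.5343

0.390 ≤ PN ≤ 0.534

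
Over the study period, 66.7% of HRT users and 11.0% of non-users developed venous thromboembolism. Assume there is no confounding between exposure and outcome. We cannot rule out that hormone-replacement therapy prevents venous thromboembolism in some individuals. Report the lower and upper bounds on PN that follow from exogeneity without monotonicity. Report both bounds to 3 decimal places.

p₁ = 0.667, p₀ = 0.11.
Under exogeneity alone the bounds on PN are max{0,(p₁−p₀)/p₁} ≤ PN ≤ min{1,(1−p₀)/p₁}.
  lower = (p₁ − p₀)/p₁ = 0.557 / 0.667 ≈ 0.8351
  upper = min{1, (1 − p₀)/p₁} = 0.89 / 0.667 ≈ 1.3343 → capped at 1

0.835 ≤ PN ≤ 1.000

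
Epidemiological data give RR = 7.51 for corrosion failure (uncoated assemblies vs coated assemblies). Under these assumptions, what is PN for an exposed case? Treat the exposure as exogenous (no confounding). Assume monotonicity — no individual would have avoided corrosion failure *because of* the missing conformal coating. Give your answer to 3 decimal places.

PN ≈ 0.867

Under exogeneity and monotonicity, PN = (RR − 1) / RR = 1 − 1/RR.
PN = (7.51 − 1) / 7.51 = 6.51 / 7.51 ≈ 0.8668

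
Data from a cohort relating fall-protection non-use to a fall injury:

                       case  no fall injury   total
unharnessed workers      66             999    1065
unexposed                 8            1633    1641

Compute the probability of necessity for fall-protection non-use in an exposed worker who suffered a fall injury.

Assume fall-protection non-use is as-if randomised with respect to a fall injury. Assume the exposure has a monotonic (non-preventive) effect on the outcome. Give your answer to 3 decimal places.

p₁ = P(outcome | exposed) = 66/1065 = 0.061972
p₀ = P(outcome | unexposed) = 8/1641 = 0.0048751
Under exogeneity and monotonicity, PN = (p₁ − p₀)/p₁.
PN = (0.061972 − 0.0048751) / 0.061972 ≈ 0.9213

PN ≈ 0.921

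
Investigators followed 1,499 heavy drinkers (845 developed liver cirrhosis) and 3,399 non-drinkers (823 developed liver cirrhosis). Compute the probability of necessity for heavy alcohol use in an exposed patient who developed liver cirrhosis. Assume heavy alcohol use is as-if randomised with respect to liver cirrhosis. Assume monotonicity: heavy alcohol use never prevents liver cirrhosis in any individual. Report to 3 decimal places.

PN ≈ 0.570

p₁ = P(outcome | exposed) = 845/1499 = 0.56371
p₀ = P(outcome | unexposed) = 823/3399 = 0.24213
Under exogeneity and monotonicity, PN = (p₁ − p₀) / p₁.
PN = (0.56371 − 0.24213) / 0.56371 = 0.32158 / 0.56371 ≈ 0.5705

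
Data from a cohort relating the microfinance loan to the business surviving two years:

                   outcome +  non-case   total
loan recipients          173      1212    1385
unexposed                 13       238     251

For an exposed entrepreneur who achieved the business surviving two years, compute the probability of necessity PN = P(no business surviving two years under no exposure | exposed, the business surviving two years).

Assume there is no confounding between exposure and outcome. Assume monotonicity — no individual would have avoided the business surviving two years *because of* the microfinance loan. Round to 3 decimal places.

PN ≈ 0.585

p₁ = P(outcome | exposed) = 173/1385 = 0.12491
p₀ = P(outcome | unexposed) = 13/251 = 0.051793
Under exogeneity and monotonicity, PN = (p₁ − p₀)/p₁.
PN = (0.12491 − 0.051793) / 0.12491 ≈ 0.5854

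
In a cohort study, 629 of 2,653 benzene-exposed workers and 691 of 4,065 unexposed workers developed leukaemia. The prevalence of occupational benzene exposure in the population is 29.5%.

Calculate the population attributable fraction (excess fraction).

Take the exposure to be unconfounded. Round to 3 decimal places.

p₁ = P(outcome | exposed) = 629/2653 = 0.23709
p₀ = P(outcome | unexposed) = 691/4065 = 0.16999
Overall risk P(Y=1) = π·p₁ + (1−π)·p₀ = 0.295×0.23709 + 0.705×0.16999 = 0.18978.
Under exogeneity, PAF = [P(Y=1) − p₀] / P(Y=1).
PAF = (0.18978 − 0.16999) / 0.18978 ≈ 0.1043

PAF ≈ 0.104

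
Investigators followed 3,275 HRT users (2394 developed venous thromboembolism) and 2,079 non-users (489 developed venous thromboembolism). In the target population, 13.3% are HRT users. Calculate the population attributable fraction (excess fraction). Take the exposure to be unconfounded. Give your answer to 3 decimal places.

p₁ = P(outcome | exposed) = 2394/3275 = 0.73099
p₀ = P(outcome | unexposed) = 489/2079 = 0.23521
Overall risk P(Y=1) = π·p₁ + (1−π)·p₀ = 0.133×0.73099 + 0.867×0.23521 = 0.30115.
Under exogeneity, PAF = [P(Y=1) − p₀] / P(Y=1).
PAF = (0.30115 − 0.23521) / 0.30115 ≈ 0.2190

PAF ≈ 0.219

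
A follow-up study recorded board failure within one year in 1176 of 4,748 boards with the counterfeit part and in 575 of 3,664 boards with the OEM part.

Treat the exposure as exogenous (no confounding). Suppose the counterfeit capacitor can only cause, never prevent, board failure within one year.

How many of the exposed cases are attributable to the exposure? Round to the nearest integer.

p₁ = P(outcome | exposed) = 1176/4748 = 0.24768
p₀ = P(outcome | unexposed) = 575/3664 = 0.15693
PN = (p₁ − p₀)/p₁ = (0.24768 − 0.15693) / 0.24768 ≈ 0.36640.
Attributable cases ≈ PN × (exposed cases) = 0.36640 × 1176 ≈ 430.89.

about 431 cases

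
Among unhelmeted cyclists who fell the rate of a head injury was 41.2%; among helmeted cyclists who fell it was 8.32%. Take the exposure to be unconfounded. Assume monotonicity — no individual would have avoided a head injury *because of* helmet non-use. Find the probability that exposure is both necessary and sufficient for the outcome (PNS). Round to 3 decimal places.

p₁ = 0.412, p₀ = 0.0832.
Under exogeneity and monotonicity, PNS = p₁ − p₀.
PNS = 0.412 − 0.0832 = 0.3288

PNS ≈ 0.329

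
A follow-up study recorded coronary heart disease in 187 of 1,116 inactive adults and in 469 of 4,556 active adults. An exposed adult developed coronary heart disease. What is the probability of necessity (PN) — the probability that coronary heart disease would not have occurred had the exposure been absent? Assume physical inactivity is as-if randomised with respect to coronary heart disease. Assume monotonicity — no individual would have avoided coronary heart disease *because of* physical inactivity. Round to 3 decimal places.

p₁ = P(outcome | exposed) = 187/1116 = 0.16756
p₀ = P(outcome | unexposed) = 469/4556 = 0.10294
Under exogeneity and monotonicity, PN = (p₁ − p₀) / p₁.
PN = (0.16756 − 0.10294) / 0.16756 = 0.064622 / 0.16756 ≈ 0.3857

PN ≈ 0.386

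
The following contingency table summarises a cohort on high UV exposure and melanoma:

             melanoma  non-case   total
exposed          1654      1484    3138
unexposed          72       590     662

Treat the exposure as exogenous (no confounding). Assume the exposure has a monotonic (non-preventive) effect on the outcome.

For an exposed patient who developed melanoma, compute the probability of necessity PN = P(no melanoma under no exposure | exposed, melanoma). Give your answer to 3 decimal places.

PN ≈ 0.794

p₁ = P(outcome | exposed) = 1654/3138 = 0.52709
p₀ = P(outcome | unexposed) = 72/662 = 0.10876
Under exogeneity and monotonicity, PN = (p₁ − p₀)/p₁.
PN = (0.52709 − 0.10876) / 0.52709 ≈ 0.7937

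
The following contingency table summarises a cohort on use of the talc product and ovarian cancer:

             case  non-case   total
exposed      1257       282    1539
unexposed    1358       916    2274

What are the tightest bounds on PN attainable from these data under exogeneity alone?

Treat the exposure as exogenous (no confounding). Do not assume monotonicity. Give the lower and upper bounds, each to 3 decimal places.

p₁ = P(outcome | exposed) = 1257/1539 = 0.81676
p₀ = P(outcome | unexposed) = 1358/2274 = 0.59719
Under exogeneity alone the bounds on PN are max{0,(p₁−p₀)/p₁} ≤ PN ≤ min{1,(1−p₀)/p₁}.
  lower = (p₁ − p₀)/p₁ = 0.21958 / 0.81676 ≈ 0.2688
  upper = min{1, (1 − p₀)/p₁} = 0.40281 / 0.81676 ≈ 0.4932

0.269 ≤ PN ≤ 0.493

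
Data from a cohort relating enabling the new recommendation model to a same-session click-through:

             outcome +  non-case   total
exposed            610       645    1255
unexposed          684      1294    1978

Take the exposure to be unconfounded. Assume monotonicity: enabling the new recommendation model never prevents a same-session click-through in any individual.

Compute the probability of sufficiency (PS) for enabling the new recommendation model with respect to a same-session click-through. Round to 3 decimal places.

p₁ = P(outcome | exposed) = 610/1255 = 0.48606
p₀ = P(outcome | unexposed) = 684/1978 = 0.3458
Under exogeneity and monotonicity, PS = (p₁ − p₀)/(1 − p₀).
PS = (0.48606 − 0.3458) / 0.6542 ≈ 0.2144

PS ≈ 0.214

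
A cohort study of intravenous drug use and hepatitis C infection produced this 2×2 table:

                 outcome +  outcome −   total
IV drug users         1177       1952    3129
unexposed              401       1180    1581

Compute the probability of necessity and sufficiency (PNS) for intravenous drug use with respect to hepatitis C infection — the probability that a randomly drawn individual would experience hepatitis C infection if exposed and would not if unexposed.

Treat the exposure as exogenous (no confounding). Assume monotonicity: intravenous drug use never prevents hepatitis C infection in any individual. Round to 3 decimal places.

p₁ = P(outcome | exposed) = 1177/3129 = 0.37616
p₀ = P(outcome | unexposed) = 401/1581 = 0.25364
Under exogeneity and monotonicity, PNS = p₁ − p₀.
PNS = 0.37616 − 0.25364 = 0.12252

PNS ≈ 0.123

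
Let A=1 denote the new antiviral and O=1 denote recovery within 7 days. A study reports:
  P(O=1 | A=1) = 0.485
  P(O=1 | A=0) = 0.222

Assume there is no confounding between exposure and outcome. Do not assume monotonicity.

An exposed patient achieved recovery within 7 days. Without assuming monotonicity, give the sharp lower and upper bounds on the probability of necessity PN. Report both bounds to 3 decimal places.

Let p₁ = 0.485, p₀ = 0.222.
Under exogeneity alone the bounds on PN are max{0,(p₁−p₀)/p₁} ≤ PN ≤ min{1,(1−p₀)/p₁}.
  lower = (p₁ − p₀)/p₁ = 0.263 / 0.485 ≈ 0.5423
  upper = min{1, (1 − p₀)/p₁} = 0.778 / 0.485 ≈ 1.6041 → capped at 1

0.542 ≤ PN ≤ 1.000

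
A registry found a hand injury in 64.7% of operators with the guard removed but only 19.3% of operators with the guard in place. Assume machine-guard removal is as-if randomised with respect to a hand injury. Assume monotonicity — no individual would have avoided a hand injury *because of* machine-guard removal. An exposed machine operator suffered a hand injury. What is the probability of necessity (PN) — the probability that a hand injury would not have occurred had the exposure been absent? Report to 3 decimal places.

PN ≈ 0.702

p₁ = 0.647, p₀ = 0.193.
Under exogeneity and monotonicity, PN = (p₁ − p₀) / p₁.
PN = (0.647 − 0.193) / 0.647 = 0.454 / 0.647 ≈ 0.7017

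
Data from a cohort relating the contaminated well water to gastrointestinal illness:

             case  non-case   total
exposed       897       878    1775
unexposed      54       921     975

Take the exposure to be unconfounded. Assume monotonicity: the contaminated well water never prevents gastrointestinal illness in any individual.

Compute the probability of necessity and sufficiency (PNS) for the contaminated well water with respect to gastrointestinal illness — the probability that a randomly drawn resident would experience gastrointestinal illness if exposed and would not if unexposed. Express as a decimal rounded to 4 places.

p₁ = P(outcome | exposed) = 897/1775 = 0.50535
p₀ = P(outcome | unexposed) = 54/975 = 0.055385
Under exogeneity and monotonicity, PNS = p₁ − p₀.
PNS = 0.50535 − 0.055385 = 0.44997

PNS ≈ 0.4500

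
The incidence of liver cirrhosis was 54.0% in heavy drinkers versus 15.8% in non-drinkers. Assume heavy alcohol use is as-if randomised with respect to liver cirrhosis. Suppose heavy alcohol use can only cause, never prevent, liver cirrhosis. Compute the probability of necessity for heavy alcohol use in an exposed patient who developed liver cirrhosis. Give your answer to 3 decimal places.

p₁ = 0.54, p₀ = 0.158.
Under exogeneity and monotonicity, PN = (p₁ − p₀) / p₁.
PN = (0.54 − 0.158) / 0.54 = 0.382 / 0.54 ≈ 0.7074

PN ≈ 0.707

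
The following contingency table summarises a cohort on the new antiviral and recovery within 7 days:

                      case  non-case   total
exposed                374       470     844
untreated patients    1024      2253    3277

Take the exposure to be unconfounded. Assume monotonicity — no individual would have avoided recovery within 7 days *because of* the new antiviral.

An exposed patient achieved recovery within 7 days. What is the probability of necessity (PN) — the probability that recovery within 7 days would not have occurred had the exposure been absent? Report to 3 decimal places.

p₁ = P(outcome | exposed) = 374/844 = 0.44313
p₀ = P(outcome | unexposed) = 1024/3277 = 0.31248
Under exogeneity and monotonicity, PN = (p₁ − p₀)/p₁.
PN = (0.44313 − 0.31248) / 0.44313 ≈ 0.2948

PN ≈ 0.295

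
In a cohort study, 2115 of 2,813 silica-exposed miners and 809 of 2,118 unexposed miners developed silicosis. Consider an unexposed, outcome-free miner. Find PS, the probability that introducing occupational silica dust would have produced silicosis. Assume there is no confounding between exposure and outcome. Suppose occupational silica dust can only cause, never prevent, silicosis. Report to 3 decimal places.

p₁ = P(outcome | exposed) = 2115/2813 = 0.75187
p₀ = P(outcome | unexposed) = 809/2118 = 0.38196
Under exogeneity and monotonicity, PS = (p₁ − p₀) / (1 − p₀).
PS = (0.75187 − 0.38196) / (1 − 0.38196) = 0.3699 / 0.61804 ≈ 0.5985

PS ≈ 0.599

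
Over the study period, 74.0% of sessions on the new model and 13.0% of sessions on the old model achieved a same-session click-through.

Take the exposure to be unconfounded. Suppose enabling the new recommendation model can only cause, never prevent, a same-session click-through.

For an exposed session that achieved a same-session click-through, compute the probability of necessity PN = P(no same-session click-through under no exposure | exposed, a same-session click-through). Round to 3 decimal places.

PN ≈ 0.824

p₁ = 0.74, p₀ = 0.13.
Under exogeneity and monotonicity, PN = (p₁ − p₀) / p₁.
PN = (0.74 − 0.13) / 0.74 = 0.61 / 0.74 ≈ 0.8243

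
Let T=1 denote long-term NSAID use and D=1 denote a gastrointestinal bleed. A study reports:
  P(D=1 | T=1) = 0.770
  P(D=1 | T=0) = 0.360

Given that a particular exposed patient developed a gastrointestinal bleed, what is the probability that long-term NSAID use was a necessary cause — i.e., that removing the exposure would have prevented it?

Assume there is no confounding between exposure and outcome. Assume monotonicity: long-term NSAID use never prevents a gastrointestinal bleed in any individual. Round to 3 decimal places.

PN ≈ 0.532

Let p₁ = 0.77, p₀ = 0.36.
Under exogeneity and monotonicity, PN = (p₁ − p₀) / p₁.
PN = (0.77 − 0.36) / 0.77 = 0.41 / 0.77 ≈ 0.5325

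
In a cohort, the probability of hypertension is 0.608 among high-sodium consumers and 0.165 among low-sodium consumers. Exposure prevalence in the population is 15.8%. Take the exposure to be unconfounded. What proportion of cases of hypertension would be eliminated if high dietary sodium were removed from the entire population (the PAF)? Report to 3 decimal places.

PAF ≈ 0.298

Let p₁ = 0.608, p₀ = 0.165.
Overall risk P(Y=1) = π·p₁ + (1−π)·p₀ = 0.158×0.608 + 0.842×0.165 = 0.23499.
Under exogeneity, PAF = [P(Y=1) − p₀] / P(Y=1).
PAF = (0.23499 − 0.165) / 0.23499 ≈ 0.2979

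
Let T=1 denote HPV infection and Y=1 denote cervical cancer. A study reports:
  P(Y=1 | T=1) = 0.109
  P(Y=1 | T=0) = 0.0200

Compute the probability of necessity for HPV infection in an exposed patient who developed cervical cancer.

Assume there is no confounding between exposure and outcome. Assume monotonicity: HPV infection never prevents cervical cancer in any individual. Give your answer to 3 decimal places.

Let p₁ = 0.109, p₀ = 0.02.
Under exogeneity and monotonicity, PN = (p₁ − p₀) / p₁.
PN = (0.109 − 0.02) / 0.109 = 0.089 / 0.109 ≈ 0.8165

PN ≈ 0.817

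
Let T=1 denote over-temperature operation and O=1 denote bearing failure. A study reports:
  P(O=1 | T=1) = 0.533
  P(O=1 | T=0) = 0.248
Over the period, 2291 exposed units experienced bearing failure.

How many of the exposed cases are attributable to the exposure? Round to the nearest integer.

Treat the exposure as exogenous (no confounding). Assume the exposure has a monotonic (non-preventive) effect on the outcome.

about 1225 cases

Let p₁ = 0.533, p₀ = 0.248.
PN = (p₁ − p₀)/p₁ = (0.533 − 0.248) / 0.533 ≈ 0.53471.
Attributable cases ≈ PN × (exposed cases) = 0.53471 × 2291 ≈ 1225.02.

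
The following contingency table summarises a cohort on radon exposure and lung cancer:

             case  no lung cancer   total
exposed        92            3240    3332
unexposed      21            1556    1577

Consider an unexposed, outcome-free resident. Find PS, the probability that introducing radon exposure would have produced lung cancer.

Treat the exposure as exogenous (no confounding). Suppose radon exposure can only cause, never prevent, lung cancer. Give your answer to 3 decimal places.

PS ≈ 0.014

p₁ = P(outcome | exposed) = 92/3332 = 0.027611
p₀ = P(outcome | unexposed) = 21/1577 = 0.013316
Under exogeneity and monotonicity, PS = (p₁ − p₀)/(1 − p₀).
PS = (0.027611 − 0.013316) / 0.98668 ≈ 0.0145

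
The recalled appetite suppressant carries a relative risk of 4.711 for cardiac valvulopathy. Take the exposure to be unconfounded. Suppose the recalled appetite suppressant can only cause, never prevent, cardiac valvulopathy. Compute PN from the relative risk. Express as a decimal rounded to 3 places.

Under exogeneity and monotonicity, PN = (RR − 1) / RR = 1 − 1/RR.
PN = (4.711 − 1) / 4.711 = 3.711 / 4.711 ≈ 0.7877

PN ≈ 0.788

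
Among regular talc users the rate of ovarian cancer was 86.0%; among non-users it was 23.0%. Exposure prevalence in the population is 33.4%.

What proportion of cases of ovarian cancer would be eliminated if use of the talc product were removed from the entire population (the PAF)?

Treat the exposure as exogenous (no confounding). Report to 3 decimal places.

p₁ = 0.86, p₀ = 0.23.
Overall risk P(Y=1) = π·p₁ + (1−π)·p₀ = 0.334×0.86 + 0.666×0.23 = 0.44042.
Under exogeneity, PAF = [P(Y=1) − p₀] / P(Y=1).
PAF = (0.44042 − 0.23) / 0.44042 ≈ 0.4778

PAF ≈ 0.478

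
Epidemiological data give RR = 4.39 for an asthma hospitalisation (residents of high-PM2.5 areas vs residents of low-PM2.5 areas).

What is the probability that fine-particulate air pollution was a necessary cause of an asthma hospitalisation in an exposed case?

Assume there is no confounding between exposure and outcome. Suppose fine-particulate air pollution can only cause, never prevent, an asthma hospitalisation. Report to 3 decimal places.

PN ≈ 0.772

Under exogeneity and monotonicity, PN = (RR − 1) / RR = 1 − 1/RR.
PN = (4.39 − 1) / 4.39 = 3.39 / 4.39 ≈ 0.7722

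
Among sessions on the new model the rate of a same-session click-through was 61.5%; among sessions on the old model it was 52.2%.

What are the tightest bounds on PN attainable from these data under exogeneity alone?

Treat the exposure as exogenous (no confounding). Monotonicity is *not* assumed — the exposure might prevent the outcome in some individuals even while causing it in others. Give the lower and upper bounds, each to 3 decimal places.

0.151 ≤ PN ≤ 0.777

p₁ = 0.615, p₀ = 0.522.
Under exogeneity alone the bounds on PN are max{0,(p₁−p₀)/p₁} ≤ PN ≤ min{1,(1−p₀)/p₁}.
  lower = (p₁ − p₀)/p₁ = 0.093 / 0.615 ≈ 0.1512
  upper = min{1, (1 − p₀)/p₁} = 0.478 / 0.615 ≈ 0.7772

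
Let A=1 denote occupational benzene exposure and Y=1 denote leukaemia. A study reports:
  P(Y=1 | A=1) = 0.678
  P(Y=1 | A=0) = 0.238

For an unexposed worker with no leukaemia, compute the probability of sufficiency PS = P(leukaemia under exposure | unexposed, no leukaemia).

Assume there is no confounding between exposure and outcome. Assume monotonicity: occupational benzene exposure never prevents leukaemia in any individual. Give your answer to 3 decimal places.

Let p₁ = 0.678, p₀ = 0.238.
Under exogeneity and monotonicity, PS = (p₁ − p₀) / (1 − p₀).
PS = (0.678 − 0.238) / (1 − 0.238) = 0.44 / 0.762 ≈ 0.5774

PS ≈ 0.577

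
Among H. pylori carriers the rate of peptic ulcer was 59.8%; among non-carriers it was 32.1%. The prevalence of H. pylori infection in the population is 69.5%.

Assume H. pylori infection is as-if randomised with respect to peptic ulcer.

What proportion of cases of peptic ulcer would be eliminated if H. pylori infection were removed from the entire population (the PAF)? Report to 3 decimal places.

p₁ = 0.598, p₀ = 0.321.
Overall risk P(Y=1) = π·p₁ + (1−π)·p₀ = 0.695×0.598 + 0.305×0.321 = 0.51351.
Under exogeneity, PAF = [P(Y=1) − p₀] / P(Y=1).
PAF = (0.51351 − 0.321) / 0.51351 ≈ 0.3749

PAF ≈ 0.375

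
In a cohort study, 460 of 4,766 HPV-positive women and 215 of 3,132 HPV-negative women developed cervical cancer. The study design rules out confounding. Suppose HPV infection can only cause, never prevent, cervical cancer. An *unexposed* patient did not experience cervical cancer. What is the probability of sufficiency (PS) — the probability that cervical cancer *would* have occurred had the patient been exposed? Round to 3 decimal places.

p₁ = P(outcome | exposed) = 460/4766 = 0.096517
p₀ = P(outcome | unexposed) = 215/3132 = 0.068646
Under exogeneity and monotonicity, PS = (p₁ − p₀) / (1 − p₀).
PS = (0.096517 − 0.068646) / (1 − 0.068646) = 0.027871 / 0.93135 ≈ 0.0299

PS ≈ 0.030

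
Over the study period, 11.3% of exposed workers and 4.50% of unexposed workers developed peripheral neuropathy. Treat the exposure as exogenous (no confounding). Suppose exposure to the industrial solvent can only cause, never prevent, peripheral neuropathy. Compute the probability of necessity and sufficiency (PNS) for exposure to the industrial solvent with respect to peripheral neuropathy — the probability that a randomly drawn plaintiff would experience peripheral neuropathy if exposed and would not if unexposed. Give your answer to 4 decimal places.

PNS ≈ 0.0680

p₁ = 0.113, p₀ = 0.045.
Under exogeneity and monotonicity, PNS = p₁ − p₀.
PNS = 0.113 − 0.045 = 0.068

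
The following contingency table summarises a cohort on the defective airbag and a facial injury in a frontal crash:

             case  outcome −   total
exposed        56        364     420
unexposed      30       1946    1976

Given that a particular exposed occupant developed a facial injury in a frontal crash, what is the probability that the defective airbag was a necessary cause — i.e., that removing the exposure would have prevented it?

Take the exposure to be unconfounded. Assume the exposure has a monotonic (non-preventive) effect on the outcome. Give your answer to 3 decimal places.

PN ≈ 0.886

p₁ = P(outcome | exposed) = 56/420 = 0.13333
p₀ = P(outcome | unexposed) = 30/1976 = 0.015182
Under exogeneity and monotonicity, PN = (p₁ − p₀)/p₁.
PN = (0.13333 − 0.015182) / 0.13333 ≈ 0.8861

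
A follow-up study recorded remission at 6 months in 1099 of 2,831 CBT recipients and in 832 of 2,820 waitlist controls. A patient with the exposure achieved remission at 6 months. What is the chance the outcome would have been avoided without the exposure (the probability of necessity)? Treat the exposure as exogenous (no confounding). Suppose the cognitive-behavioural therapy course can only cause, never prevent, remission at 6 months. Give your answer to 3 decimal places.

p₁ = P(outcome | exposed) = 1099/2831 = 0.3882
p₀ = P(outcome | unexposed) = 832/2820 = 0.29504
Under exogeneity and monotonicity, PN = (p₁ − p₀) / p₁.
PN = (0.3882 − 0.29504) / 0.3882 = 0.093167 / 0.3882 ≈ 0.2400

PN ≈ 0.240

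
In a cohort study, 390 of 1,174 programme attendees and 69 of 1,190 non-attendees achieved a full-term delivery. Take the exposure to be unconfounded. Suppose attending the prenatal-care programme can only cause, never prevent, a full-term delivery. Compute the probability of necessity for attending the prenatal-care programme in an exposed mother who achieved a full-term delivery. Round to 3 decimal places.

p₁ = P(outcome | exposed) = 390/1174 = 0.3322
p₀ = P(outcome | unexposed) = 69/1190 = 0.057983
Under exogeneity and monotonicity, PN = (p₁ − p₀) / p₁.
PN = (0.3322 − 0.057983) / 0.3322 = 0.27421 / 0.3322 ≈ 0.8255

PN ≈ 0.825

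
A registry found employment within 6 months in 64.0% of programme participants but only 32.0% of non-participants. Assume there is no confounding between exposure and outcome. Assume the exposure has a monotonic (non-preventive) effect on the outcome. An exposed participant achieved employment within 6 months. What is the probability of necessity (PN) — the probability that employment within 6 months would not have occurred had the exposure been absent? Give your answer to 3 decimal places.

p₁ = 0.64, p₀ = 0.32.
Under exogeneity and monotonicity, PN = (p₁ − p₀) / p₁.
PN = (0.64 − 0.32) / 0.64 = 0.32 / 0.64 ≈ 0.5000

PN ≈ 0.500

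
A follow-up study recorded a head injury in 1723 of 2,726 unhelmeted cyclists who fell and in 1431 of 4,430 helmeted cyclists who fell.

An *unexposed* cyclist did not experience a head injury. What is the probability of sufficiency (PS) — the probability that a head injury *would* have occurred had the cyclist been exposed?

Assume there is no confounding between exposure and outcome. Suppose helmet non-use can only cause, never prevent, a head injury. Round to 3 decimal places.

PS ≈ 0.456

p₁ = P(outcome | exposed) = 1723/2726 = 0.63206
p₀ = P(outcome | unexposed) = 1431/4430 = 0.32302
Under exogeneity and monotonicity, PS = (p₁ − p₀) / (1 − p₀).
PS = (0.63206 − 0.32302) / (1 − 0.32302) = 0.30904 / 0.67698 ≈ 0.4565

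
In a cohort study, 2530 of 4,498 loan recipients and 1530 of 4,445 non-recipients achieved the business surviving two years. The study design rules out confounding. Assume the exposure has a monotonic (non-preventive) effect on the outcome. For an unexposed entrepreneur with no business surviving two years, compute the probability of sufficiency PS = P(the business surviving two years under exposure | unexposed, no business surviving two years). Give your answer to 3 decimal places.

p₁ = P(outcome | exposed) = 2530/4498 = 0.56247
p₀ = P(outcome | unexposed) = 1530/4445 = 0.34421
Under exogeneity and monotonicity, PS = (p₁ − p₀) / (1 − p₀).
PS = (0.56247 − 0.34421) / (1 − 0.34421) = 0.21827 / 0.65579 ≈ 0.3328

PS ≈ 0.333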